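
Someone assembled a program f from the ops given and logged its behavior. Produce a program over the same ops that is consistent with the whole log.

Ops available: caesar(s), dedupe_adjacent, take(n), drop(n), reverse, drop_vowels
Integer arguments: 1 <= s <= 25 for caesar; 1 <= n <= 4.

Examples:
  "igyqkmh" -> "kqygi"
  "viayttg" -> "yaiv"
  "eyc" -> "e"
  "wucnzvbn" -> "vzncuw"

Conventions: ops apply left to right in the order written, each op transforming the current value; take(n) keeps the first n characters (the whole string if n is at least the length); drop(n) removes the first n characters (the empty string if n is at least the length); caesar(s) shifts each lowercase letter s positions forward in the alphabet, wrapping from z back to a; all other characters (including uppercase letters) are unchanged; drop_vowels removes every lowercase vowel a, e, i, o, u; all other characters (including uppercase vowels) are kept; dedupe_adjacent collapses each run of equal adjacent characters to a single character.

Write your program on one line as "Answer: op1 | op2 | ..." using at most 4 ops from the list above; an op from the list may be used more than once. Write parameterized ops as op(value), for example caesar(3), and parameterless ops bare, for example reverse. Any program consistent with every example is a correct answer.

dedupe_adjacent | reverse | drop(2)

Check, running the answer program on each example:
  "igyqkmh" -> "igyqkmh" -> "hmkqygi" -> "kqygi"
  "viayttg" -> "viaytg" -> "gtyaiv" -> "yaiv"
  "eyc" -> "eyc" -> "cye" -> "e"
  "wucnzvbn" -> "wucnzvbn" -> "nbvzncuw" -> "vzncuw"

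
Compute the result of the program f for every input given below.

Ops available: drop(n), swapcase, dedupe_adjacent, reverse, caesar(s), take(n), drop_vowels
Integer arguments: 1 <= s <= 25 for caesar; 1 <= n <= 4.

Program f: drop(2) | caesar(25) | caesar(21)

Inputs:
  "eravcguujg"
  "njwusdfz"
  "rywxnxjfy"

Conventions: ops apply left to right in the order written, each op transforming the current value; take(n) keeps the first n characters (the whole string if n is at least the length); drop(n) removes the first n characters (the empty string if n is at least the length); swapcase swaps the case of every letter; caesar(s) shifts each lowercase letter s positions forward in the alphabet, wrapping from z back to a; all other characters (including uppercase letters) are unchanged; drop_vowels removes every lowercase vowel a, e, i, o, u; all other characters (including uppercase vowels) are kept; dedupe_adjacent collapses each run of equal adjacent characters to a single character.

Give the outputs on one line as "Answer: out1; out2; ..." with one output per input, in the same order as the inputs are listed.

Execution, op by op:
  "eravcguujg" -> "avcguujg" -> "zubfttif" -> "upwaooda"
  "njwusdfz" -> "wusdfz" -> "vtrcey" -> "qomxzt"
  "rywxnxjfy" -> "wxnxjfy" -> "vwmwiex" -> "qrhrdzs"

"upwaooda"; "qomxzt"; "qrhrdzs"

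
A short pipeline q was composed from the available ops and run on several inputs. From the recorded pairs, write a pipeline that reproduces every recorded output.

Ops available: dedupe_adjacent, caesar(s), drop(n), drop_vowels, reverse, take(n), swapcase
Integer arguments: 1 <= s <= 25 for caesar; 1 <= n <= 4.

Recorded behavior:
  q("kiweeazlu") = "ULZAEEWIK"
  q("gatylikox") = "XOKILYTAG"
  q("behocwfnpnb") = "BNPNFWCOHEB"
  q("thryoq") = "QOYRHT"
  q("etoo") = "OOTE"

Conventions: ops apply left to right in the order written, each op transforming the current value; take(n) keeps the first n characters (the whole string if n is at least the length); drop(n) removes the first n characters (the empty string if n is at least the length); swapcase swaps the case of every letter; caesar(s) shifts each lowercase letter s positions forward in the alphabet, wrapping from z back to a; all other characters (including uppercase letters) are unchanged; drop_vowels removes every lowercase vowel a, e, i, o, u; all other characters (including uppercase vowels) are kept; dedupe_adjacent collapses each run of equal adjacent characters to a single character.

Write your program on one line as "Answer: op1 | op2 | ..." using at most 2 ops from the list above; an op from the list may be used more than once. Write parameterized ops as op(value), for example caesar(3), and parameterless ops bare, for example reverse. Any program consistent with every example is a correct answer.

reverse | swapcase

Check, running the answer program on each example:
  "kiweeazlu" -> "ulzaeewik" -> "ULZAEEWIK"
  "gatylikox" -> "xokilytag" -> "XOKILYTAG"
  "behocwfnpnb" -> "bnpnfwcoheb" -> "BNPNFWCOHEB"
  "thryoq" -> "qoyrht" -> "QOYRHT"
  "etoo" -> "oote" -> "OOTE"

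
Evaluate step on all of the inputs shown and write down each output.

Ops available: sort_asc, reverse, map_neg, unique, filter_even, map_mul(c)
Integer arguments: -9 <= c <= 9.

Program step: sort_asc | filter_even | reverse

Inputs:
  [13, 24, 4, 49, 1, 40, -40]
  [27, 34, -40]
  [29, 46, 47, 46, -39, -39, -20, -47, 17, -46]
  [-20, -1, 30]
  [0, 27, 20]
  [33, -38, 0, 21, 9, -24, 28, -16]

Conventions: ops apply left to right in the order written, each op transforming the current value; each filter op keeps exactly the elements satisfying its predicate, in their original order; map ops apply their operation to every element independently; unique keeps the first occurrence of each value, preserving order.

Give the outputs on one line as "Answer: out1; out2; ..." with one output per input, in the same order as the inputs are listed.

Execution, op by op:
  [13, 24, 4, 49, 1, 40, -40] -> [-40, 1, 4, 13, 24, 40, 49] -> [-40, 4, 24, 40] -> [40, 24, 4, -40]
  [27, 34, -40] -> [-40, 27, 34] -> [-40, 34] -> [34, -40]
  [29, 46, 47, 46, -39, -39, -20, -47, 17, -46] -> [-47, -46, -39, -39, -20, 17, 29, 46, 46, 47] -> [-46, -20, 46, 46] -> [46, 46, -20, -46]
  [-20, -1, 30] -> [-20, -1, 30] -> [-20, 30] -> [30, -20]
  [0, 27, 20] -> [0, 20, 27] -> [0, 20] -> [20, 0]
  [33, -38, 0, 21, 9, -24, 28, -16] -> [-38, -24, -16, 0, 9, 21, 28, 33] -> [-38, -24, -16, 0, 28] -> [28, 0, -16, -24, -38]

[40, 24, 4, -40]; [34, -40]; [46, 46, -20, -46]; [30, -20]; [20, 0]; [28, 0, -16, -24, -38]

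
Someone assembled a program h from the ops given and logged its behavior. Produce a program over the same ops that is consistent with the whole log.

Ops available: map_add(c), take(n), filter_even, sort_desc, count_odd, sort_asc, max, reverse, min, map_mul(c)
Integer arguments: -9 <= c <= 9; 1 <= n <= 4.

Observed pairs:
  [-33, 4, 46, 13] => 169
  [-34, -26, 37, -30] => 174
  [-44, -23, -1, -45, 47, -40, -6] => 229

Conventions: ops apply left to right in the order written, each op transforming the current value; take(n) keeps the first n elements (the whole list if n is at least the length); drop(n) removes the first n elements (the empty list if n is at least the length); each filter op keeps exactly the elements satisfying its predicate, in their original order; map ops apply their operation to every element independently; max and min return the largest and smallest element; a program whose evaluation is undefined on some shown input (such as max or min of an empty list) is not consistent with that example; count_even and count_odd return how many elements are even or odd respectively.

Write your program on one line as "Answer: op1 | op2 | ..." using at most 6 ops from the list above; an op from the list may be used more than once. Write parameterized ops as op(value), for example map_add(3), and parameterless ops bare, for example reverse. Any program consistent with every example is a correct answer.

map_mul(5) | map_mul(-1) | map_add(-3) | sort_asc | map_add(7) | max

Check, running the answer program on each example:
  [-33, 4, 46, 13] -> [-165, 20, 230, 65] -> [165, -20, -230, -65] -> [162, -23, -233, -68] -> [-233, -68, -23, 162] -> [-226, -61, -16, 169] -> 169
  [-34, -26, 37, -30] -> [-170, -130, 185, -150] -> [170, 130, -185, 150] -> [167, 127, -188, 147] -> [-188, 127, 147, 167] -> [-181, 134, 154, 174] -> 174
  [-44, -23, -1, -45, 47, -40, -6] -> [-220, -115, -5, -225, 235, -200, -30] -> [220, 115, 5, 225, -235, 200, 30] -> [217, 112, 2, 222, -238, 197, 27] -> [-238, 2, 27, 112, 197, 217, 222] -> [-231, 9, 34, 119, 204, 224, 229] -> 229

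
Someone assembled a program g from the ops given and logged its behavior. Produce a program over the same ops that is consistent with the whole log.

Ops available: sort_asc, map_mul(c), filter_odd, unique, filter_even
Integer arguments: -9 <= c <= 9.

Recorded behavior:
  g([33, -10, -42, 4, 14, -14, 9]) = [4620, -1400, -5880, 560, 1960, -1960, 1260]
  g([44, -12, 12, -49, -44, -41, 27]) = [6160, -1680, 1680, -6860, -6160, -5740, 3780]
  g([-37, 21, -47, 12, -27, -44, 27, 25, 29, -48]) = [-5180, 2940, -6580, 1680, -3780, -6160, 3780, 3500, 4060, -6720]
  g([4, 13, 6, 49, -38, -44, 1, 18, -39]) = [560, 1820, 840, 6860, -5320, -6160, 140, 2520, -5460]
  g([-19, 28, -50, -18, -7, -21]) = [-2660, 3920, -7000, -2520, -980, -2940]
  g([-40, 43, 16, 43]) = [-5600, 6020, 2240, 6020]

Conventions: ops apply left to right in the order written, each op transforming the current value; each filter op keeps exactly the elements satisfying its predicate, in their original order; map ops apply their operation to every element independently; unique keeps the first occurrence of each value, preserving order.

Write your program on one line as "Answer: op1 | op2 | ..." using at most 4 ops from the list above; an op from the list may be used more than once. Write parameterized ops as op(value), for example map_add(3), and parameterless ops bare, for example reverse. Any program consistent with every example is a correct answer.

map_mul(-5) | map_mul(4) | map_mul(-7)

Check, running the answer program on each example:
  [33, -10, -42, 4, 14, -14, 9] -> [-165, 50, 210, -20, -70, 70, -45] -> [-660, 200, 840, -80, -280, 280, -180] -> [4620, -1400, -5880, 560, 1960, -1960, 1260]
  [44, -12, 12, -49, -44, -41, 27] -> [-220, 60, -60, 245, 220, 205, -135] -> [-880, 240, -240, 980, 880, 820, -540] -> [6160, -1680, 1680, -6860, -6160, -5740, 3780]
  [-37, 21, -47, 12, -27, -44, 27, 25, 29, -48] -> [185, -105, 235, -60, 135, 220, -135, -125, -145, 240] -> [740, -420, 940, -240, 540, 880, -540, -500, -580, 960] -> [-5180, 2940, -6580, 1680, -3780, -6160, 3780, 3500, 4060, -6720]
  [4, 13, 6, 49, -38, -44, 1, 18, -39] -> [-20, -65, -30, -245, 190, 220, -5, -90, 195] -> [-80, -260, -120, -980, 760, 880, -20, -360, 780] -> [560, 1820, 840, 6860, -5320, -6160, 140, 2520, -5460]
  [-19, 28, -50, -18, -7, -21] -> [95, -140, 250, 90, 35, 105] -> [380, -560, 1000, 360, 140, 420] -> [-2660, 3920, -7000, -2520, -980, -2940]
  [-40, 43, 16, 43] -> [200, -215, -80, -215] -> [800, -860, -320, -860] -> [-5600, 6020, 2240, 6020]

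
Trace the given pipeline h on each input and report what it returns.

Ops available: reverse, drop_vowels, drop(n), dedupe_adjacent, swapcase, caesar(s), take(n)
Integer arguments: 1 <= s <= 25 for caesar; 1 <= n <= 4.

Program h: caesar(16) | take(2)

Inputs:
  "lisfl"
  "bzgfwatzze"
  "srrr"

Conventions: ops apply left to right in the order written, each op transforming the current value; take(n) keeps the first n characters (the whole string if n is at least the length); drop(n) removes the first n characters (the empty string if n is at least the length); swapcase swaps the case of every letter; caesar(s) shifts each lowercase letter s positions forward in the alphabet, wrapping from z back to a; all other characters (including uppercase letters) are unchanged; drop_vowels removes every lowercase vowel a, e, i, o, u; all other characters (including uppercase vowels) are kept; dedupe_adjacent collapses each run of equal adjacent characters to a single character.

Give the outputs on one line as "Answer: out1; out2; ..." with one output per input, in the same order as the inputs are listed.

Execution, op by op:
  "lisfl" -> "byivb" -> "by"
  "bzgfwatzze" -> "rpwvmqjppu" -> "rp"
  "srrr" -> "ihhh" -> "ih"

"by"; "rp"; "ih"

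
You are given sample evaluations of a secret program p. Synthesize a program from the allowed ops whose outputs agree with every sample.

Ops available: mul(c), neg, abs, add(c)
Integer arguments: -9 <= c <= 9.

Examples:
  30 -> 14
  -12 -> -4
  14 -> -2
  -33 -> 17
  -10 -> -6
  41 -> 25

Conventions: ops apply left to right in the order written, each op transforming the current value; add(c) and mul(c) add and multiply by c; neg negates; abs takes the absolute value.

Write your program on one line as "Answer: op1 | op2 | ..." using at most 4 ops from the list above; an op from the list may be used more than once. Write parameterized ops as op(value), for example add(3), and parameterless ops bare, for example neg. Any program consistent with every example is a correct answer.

abs | add(-8) | add(-8)

Check, running the answer program on each example:
  30 -> 30 -> 22 -> 14
  -12 -> 12 -> 4 -> -4
  14 -> 14 -> 6 -> -2
  -33 -> 33 -> 25 -> 17
  -10 -> 10 -> 2 -> -6
  41 -> 41 -> 33 -> 25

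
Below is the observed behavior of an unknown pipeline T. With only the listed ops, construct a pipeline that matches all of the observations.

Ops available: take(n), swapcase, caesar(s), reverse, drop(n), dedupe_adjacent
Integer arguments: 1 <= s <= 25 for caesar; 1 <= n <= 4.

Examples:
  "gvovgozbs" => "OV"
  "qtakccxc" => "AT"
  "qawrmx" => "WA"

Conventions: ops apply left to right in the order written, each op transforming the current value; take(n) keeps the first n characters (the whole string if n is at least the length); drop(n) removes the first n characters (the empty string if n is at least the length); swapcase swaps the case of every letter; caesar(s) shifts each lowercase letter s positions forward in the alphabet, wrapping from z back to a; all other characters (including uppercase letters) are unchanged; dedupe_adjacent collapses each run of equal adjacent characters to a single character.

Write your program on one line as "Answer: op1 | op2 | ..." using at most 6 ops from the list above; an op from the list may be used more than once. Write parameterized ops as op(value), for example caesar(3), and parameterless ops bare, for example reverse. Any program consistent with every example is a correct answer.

dedupe_adjacent | take(3) | swapcase | drop(1) | reverse

Check, running the answer program on each example:
  "gvovgozbs" -> "gvovgozbs" -> "gvo" -> "GVO" -> "VO" -> "OV"
  "qtakccxc" -> "qtakcxc" -> "qta" -> "QTA" -> "TA" -> "AT"
  "qawrmx" -> "qawrmx" -> "qaw" -> "QAW" -> "AW" -> "WA"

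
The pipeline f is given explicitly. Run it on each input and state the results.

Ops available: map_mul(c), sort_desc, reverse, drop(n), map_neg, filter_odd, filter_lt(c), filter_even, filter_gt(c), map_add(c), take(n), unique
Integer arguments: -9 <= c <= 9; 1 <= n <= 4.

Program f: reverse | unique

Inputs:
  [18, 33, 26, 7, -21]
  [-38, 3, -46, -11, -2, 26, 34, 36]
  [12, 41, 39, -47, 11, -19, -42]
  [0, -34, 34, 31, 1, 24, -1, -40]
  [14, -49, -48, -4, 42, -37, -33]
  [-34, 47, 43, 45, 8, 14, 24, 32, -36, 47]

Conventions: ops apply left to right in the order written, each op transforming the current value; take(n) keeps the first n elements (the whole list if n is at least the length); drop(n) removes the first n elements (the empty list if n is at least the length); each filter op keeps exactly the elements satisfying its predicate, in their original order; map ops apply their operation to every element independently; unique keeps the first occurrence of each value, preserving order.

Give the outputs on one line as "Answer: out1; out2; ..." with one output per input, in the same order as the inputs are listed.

Execution, op by op:
  [18, 33, 26, 7, -21] -> [-21, 7, 26, 33, 18] -> [-21, 7, 26, 33, 18]
  [-38, 3, -46, -11, -2, 26, 34, 36] -> [36, 34, 26, -2, -11, -46, 3, -38] -> [36, 34, 26, -2, -11, -46, 3, -38]
  [12, 41, 39, -47, 11, -19, -42] -> [-42, -19, 11, -47, 39, 41, 12] -> [-42, -19, 11, -47, 39, 41, 12]
  [0, -34, 34, 31, 1, 24, -1, -40] -> [-40, -1, 24, 1, 31, 34, -34, 0] -> [-40, -1, 24, 1, 31, 34, -34, 0]
  [14, -49, -48, -4, 42, -37, -33] -> [-33, -37, 42, -4, -48, -49, 14] -> [-33, -37, 42, -4, -48, -49, 14]
  [-34, 47, 43, 45, 8, 14, 24, 32, -36, 47] -> [47, -36, 32, 24, 14, 8, 45, 43, 47, -34] -> [47, -36, 32, 24, 14, 8, 45, 43, -34]

[-21, 7, 26, 33, 18]; [36, 34, 26, -2, -11, -46, 3, -38]; [-42, -19, 11, -47, 39, 41, 12]; [-40, -1, 24, 1, 31, 34, -34, 0]; [-33, -37, 42, -4, -48, -49, 14]; [47, -36, 32, 24, 14, 8, 45, 43, -34]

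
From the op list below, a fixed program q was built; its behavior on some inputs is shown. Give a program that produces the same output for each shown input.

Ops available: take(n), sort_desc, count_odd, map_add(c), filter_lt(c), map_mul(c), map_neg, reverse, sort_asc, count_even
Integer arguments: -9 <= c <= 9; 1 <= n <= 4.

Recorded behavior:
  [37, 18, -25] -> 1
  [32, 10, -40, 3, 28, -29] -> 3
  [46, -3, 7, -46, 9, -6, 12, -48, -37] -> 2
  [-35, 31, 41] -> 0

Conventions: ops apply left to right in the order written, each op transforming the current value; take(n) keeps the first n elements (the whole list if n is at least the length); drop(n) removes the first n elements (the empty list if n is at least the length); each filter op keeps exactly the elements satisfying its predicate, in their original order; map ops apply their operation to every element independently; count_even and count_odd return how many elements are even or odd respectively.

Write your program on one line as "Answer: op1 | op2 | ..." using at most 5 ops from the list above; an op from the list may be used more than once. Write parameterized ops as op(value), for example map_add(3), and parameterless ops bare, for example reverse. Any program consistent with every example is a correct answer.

sort_asc | sort_desc | map_mul(9) | take(4) | count_even

Check, running the answer program on each example:
  [37, 18, -25] -> [-25, 18, 37] -> [37, 18, -25] -> [333, 162, -225] -> [333, 162, -225] -> 1
  [32, 10, -40, 3, 28, -29] -> [-40, -29, 3, 10, 28, 32] -> [32, 28, 10, 3, -29, -40] -> [288, 252, 90, 27, -261, -360] -> [288, 252, 90, 27] -> 3
  [46, -3, 7, -46, 9, -6, 12, -48, -37] -> [-48, -46, -37, -6, -3, 7, 9, 12, 46] -> [46, 12, 9, 7, -3, -6, -37, -46, -48] -> [414, 108, 81, 63, -27, -54, -333, -414, -432] -> [414, 108, 81, 63] -> 2
  [-35, 31, 41] -> [-35, 31, 41] -> [41, 31, -35] -> [369, 279, -315] -> [369, 279, -315] -> 0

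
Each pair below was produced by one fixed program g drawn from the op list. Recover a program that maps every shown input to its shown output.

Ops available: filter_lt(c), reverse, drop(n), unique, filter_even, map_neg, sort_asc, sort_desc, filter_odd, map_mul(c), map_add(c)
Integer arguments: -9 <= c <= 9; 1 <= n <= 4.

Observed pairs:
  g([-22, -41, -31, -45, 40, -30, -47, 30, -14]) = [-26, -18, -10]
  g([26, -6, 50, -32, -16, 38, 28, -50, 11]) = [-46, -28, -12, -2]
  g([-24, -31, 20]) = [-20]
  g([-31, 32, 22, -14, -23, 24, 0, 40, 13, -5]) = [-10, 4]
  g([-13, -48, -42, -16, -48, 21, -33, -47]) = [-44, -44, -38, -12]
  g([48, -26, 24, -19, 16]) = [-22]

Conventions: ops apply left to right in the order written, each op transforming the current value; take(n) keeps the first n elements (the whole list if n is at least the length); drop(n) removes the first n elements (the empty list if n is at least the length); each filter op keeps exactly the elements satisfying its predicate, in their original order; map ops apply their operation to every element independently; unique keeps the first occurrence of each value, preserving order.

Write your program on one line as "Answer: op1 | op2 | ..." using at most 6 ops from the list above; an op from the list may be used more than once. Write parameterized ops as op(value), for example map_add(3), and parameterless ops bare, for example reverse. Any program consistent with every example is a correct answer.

sort_desc | filter_even | reverse | map_add(4) | filter_lt(5)

Check, running the answer program on each example:
  [-22, -41, -31, -45, 40, -30, -47, 30, -14] -> [40, 30, -14, -22, -30, -31, -41, -45, -47] -> [40, 30, -14, -22, -30] -> [-30, -22, -14, 30, 40] -> [-26, -18, -10, 34, 44] -> [-26, -18, -10]
  [26, -6, 50, -32, -16, 38, 28, -50, 11] -> [50, 38, 28, 26, 11, -6, -16, -32, -50] -> [50, 38, 28, 26, -6, -16, -32, -50] -> [-50, -32, -16, -6, 26, 28, 38, 50] -> [-46, -28, -12, -2, 30, 32, 42, 54] -> [-46, -28, -12, -2]
  [-24, -31, 20] -> [20, -24, -31] -> [20, -24] -> [-24, 20] -> [-20, 24] -> [-20]
  [-31, 32, 22, -14, -23, 24, 0, 40, 13, -5] -> [40, 32, 24, 22, 13, 0, -5, -14, -23, -31] -> [40, 32, 24, 22, 0, -14] -> [-14, 0, 22, 24, 32, 40] -> [-10, 4, 26, 28, 36, 44] -> [-10, 4]
  [-13, -48, -42, -16, -48, 21, -33, -47] -> [21, -13, -16, -33, -42, -47, -48, -48] -> [-16, -42, -48, -48] -> [-48, -48, -42, -16] -> [-44, -44, -38, -12] -> [-44, -44, -38, -12]
  [48, -26, 24, -19, 16] -> [48, 24, 16, -19, -26] -> [48, 24, 16, -26] -> [-26, 16, 24, 48] -> [-22, 20, 28, 52] -> [-22]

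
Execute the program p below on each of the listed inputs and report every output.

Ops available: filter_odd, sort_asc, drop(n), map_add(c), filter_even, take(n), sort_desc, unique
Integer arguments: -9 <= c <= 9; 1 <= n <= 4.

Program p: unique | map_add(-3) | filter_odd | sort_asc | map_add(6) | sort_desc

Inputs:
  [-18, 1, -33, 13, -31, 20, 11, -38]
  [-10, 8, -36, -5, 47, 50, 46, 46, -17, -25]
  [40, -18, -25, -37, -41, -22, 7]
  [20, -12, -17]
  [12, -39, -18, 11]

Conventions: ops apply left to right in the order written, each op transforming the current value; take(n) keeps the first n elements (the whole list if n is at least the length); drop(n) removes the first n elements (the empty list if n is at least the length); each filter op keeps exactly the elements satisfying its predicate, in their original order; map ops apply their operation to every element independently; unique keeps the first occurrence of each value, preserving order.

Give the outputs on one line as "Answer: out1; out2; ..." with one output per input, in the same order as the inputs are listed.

[23, -15, -35]; [53, 49, 11, -7, -33]; [43, -15, -19]; [23, -9]; [15, -15]

Execution, op by op:
  [-18, 1, -33, 13, -31, 20, 11, -38] -> [-18, 1, -33, 13, -31, 20, 11, -38] -> [-21, -2, -36, 10, -34, 17, 8, -41] -> [-21, 17, -41] -> [-41, -21, 17] -> [-35, -15, 23] -> [23, -15, -35]
  [-10, 8, -36, -5, 47, 50, 46, 46, -17, -25] -> [-10, 8, -36, -5, 47, 50, 46, -17, -25] -> [-13, 5, -39, -8, 44, 47, 43, -20, -28] -> [-13, 5, -39, 47, 43] -> [-39, -13, 5, 43, 47] -> [-33, -7, 11, 49, 53] -> [53, 49, 11, -7, -33]
  [40, -18, -25, -37, -41, -22, 7] -> [40, -18, -25, -37, -41, -22, 7] -> [37, -21, -28, -40, -44, -25, 4] -> [37, -21, -25] -> [-25, -21, 37] -> [-19, -15, 43] -> [43, -15, -19]
  [20, -12, -17] -> [20, -12, -17] -> [17, -15, -20] -> [17, -15] -> [-15, 17] -> [-9, 23] -> [23, -9]
  [12, -39, -18, 11] -> [12, -39, -18, 11] -> [9, -42, -21, 8] -> [9, -21] -> [-21, 9] -> [-15, 15] -> [15, -15]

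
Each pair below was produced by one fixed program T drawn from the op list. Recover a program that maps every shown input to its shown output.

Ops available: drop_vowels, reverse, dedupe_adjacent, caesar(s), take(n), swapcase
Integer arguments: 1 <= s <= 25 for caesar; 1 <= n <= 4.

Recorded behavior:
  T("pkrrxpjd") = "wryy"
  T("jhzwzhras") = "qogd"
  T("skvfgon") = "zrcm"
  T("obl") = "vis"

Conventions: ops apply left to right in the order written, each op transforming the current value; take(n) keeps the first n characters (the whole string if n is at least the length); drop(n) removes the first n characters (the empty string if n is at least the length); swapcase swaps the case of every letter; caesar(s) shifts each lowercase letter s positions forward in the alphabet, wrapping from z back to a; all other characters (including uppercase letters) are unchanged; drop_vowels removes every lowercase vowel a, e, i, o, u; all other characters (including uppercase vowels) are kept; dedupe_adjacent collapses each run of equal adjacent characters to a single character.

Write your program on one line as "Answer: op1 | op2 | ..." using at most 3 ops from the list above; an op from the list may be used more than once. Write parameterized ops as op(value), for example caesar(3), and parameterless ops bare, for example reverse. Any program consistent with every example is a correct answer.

take(4) | caesar(8) | caesar(25)

Check, running the answer program on each example:
  "pkrrxpjd" -> "pkrr" -> "xszz" -> "wryy"
  "jhzwzhras" -> "jhzw" -> "rphe" -> "qogd"
  "skvfgon" -> "skvf" -> "asdn" -> "zrcm"
  "obl" -> "obl" -> "wjt" -> "vis"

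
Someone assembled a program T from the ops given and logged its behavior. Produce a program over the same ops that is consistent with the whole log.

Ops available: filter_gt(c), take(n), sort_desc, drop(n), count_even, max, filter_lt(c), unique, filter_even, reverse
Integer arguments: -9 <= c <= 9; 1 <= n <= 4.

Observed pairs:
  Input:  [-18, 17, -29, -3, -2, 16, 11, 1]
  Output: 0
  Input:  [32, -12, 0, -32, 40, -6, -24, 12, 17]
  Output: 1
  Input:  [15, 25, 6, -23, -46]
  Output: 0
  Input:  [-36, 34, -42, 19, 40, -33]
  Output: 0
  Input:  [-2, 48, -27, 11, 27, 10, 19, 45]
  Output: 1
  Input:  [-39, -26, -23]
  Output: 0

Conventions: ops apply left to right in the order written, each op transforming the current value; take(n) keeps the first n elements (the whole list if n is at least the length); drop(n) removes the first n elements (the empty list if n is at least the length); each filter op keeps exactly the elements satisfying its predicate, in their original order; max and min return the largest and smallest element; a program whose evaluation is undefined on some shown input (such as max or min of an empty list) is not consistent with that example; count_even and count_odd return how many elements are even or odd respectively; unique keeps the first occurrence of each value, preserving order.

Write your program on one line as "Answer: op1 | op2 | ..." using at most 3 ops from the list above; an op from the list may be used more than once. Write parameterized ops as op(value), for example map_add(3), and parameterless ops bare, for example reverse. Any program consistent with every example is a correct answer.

filter_gt(-9) | drop(4) | count_even

Check, running the answer program on each example:
  [-18, 17, -29, -3, -2, 16, 11, 1] -> [17, -3, -2, 16, 11, 1] -> [11, 1] -> 0
  [32, -12, 0, -32, 40, -6, -24, 12, 17] -> [32, 0, 40, -6, 12, 17] -> [12, 17] -> 1
  [15, 25, 6, -23, -46] -> [15, 25, 6] -> [] -> 0
  [-36, 34, -42, 19, 40, -33] -> [34, 19, 40] -> [] -> 0
  [-2, 48, -27, 11, 27, 10, 19, 45] -> [-2, 48, 11, 27, 10, 19, 45] -> [10, 19, 45] -> 1
  [-39, -26, -23] -> [] -> [] -> 0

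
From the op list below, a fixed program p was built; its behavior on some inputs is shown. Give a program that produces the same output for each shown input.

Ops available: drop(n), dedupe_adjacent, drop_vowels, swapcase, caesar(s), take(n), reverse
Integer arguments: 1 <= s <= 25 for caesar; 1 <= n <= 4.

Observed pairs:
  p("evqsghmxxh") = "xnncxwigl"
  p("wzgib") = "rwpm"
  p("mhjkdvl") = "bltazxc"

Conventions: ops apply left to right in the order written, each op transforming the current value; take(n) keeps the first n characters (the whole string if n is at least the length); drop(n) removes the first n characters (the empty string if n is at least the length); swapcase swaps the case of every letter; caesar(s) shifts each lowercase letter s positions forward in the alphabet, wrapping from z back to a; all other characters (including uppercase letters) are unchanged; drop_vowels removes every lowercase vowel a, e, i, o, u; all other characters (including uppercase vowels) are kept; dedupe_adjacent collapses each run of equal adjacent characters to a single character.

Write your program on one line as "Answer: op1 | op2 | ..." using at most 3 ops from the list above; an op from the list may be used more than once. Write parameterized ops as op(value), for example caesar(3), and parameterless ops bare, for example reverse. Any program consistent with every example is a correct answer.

reverse | drop_vowels | caesar(16)

Check, running the answer program on each example:
  "evqsghmxxh" -> "hxxmhgsqve" -> "hxxmhgsqv" -> "xnncxwigl"
  "wzgib" -> "bigzw" -> "bgzw" -> "rwpm"
  "mhjkdvl" -> "lvdkjhm" -> "lvdkjhm" -> "bltazxc"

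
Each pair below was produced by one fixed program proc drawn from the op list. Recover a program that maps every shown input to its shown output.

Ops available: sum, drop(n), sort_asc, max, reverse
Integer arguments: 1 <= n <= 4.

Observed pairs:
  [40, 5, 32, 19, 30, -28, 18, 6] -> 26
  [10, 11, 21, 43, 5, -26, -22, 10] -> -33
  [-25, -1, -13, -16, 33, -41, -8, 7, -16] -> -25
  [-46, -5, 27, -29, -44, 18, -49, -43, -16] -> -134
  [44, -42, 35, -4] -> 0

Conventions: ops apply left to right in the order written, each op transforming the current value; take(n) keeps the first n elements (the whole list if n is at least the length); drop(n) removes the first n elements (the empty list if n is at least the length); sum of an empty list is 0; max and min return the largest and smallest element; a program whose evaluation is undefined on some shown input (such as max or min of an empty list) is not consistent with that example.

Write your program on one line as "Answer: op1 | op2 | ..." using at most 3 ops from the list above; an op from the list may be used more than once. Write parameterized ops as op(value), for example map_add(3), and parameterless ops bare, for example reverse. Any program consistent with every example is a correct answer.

drop(4) | sum

Check, running the answer program on each example:
  [40, 5, 32, 19, 30, -28, 18, 6] -> [30, -28, 18, 6] -> 26
  [10, 11, 21, 43, 5, -26, -22, 10] -> [5, -26, -22, 10] -> -33
  [-25, -1, -13, -16, 33, -41, -8, 7, -16] -> [33, -41, -8, 7, -16] -> -25
  [-46, -5, 27, -29, -44, 18, -49, -43, -16] -> [-44, 18, -49, -43, -16] -> -134
  [44, -42, 35, -4] -> [] -> 0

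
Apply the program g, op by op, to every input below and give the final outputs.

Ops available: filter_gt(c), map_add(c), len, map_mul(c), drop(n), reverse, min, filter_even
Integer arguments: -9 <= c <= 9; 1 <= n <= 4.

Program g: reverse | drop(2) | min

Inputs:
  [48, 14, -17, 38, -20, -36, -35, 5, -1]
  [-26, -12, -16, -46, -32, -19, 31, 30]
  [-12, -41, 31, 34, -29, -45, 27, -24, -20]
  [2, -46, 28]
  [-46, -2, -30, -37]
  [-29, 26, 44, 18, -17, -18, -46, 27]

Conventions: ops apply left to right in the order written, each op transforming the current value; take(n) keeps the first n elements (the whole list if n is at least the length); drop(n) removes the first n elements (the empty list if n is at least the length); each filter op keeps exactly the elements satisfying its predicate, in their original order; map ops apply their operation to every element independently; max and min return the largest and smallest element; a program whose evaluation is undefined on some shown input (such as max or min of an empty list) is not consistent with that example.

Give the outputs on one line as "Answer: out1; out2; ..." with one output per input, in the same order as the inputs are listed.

-36; -46; -45; 2; -46; -29

Execution, op by op:
  [48, 14, -17, 38, -20, -36, -35, 5, -1] -> [-1, 5, -35, -36, -20, 38, -17, 14, 48] -> [-35, -36, -20, 38, -17, 14, 48] -> -36
  [-26, -12, -16, -46, -32, -19, 31, 30] -> [30, 31, -19, -32, -46, -16, -12, -26] -> [-19, -32, -46, -16, -12, -26] -> -46
  [-12, -41, 31, 34, -29, -45, 27, -24, -20] -> [-20, -24, 27, -45, -29, 34, 31, -41, -12] -> [27, -45, -29, 34, 31, -41, -12] -> -45
  [2, -46, 28] -> [28, -46, 2] -> [2] -> 2
  [-46, -2, -30, -37] -> [-37, -30, -2, -46] -> [-2, -46] -> -46
  [-29, 26, 44, 18, -17, -18, -46, 27] -> [27, -46, -18, -17, 18, 44, 26, -29] -> [-18, -17, 18, 44, 26, -29] -> -29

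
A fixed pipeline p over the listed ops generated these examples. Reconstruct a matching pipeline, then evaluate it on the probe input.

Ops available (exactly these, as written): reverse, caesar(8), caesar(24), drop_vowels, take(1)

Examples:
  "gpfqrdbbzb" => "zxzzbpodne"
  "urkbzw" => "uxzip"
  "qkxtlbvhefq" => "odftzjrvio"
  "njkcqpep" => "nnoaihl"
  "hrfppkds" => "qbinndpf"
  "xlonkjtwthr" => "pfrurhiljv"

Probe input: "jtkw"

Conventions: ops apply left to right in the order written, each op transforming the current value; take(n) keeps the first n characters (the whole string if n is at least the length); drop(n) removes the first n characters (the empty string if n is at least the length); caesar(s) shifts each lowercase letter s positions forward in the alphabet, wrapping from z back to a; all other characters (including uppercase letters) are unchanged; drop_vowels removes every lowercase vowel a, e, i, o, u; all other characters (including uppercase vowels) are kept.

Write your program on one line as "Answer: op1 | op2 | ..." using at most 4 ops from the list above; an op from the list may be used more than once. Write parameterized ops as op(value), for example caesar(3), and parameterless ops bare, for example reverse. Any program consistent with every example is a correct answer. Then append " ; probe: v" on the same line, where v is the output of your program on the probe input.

drop_vowels | reverse | caesar(24) ; probe: "uirh"

Check, running the answer program on each example:
  "gpfqrdbbzb" -> "gpfqrdbbzb" -> "bzbbdrqfpg" -> "zxzzbpodne"
  "urkbzw" -> "rkbzw" -> "wzbkr" -> "uxzip"
  "qkxtlbvhefq" -> "qkxtlbvhfq" -> "qfhvbltxkq" -> "odftzjrvio"
  "njkcqpep" -> "njkcqpp" -> "ppqckjn" -> "nnoaihl"
  "hrfppkds" -> "hrfppkds" -> "sdkppfrh" -> "qbinndpf"
  "xlonkjtwthr" -> "xlnkjtwthr" -> "rhtwtjknlx" -> "pfrurhiljv"
  probe: "jtkw" -> "jtkw" -> "wktj" -> "uirh"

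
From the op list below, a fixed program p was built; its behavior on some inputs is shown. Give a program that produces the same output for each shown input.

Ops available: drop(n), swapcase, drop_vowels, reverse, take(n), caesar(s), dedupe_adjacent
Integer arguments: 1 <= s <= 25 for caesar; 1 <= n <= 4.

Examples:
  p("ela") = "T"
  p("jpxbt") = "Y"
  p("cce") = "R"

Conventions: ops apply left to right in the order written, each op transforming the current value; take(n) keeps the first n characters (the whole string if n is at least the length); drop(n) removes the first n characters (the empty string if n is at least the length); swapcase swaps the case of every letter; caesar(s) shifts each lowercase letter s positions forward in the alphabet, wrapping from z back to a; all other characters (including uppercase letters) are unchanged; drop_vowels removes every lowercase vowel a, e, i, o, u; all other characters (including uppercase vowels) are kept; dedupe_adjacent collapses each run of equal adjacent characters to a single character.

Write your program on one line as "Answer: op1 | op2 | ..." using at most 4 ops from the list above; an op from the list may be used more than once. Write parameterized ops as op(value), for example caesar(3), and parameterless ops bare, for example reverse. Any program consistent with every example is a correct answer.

caesar(15) | take(1) | swapcase

Check, running the answer program on each example:
  "ela" -> "tap" -> "t" -> "T"
  "jpxbt" -> "yemqi" -> "y" -> "Y"
  "cce" -> "rrt" -> "r" -> "R"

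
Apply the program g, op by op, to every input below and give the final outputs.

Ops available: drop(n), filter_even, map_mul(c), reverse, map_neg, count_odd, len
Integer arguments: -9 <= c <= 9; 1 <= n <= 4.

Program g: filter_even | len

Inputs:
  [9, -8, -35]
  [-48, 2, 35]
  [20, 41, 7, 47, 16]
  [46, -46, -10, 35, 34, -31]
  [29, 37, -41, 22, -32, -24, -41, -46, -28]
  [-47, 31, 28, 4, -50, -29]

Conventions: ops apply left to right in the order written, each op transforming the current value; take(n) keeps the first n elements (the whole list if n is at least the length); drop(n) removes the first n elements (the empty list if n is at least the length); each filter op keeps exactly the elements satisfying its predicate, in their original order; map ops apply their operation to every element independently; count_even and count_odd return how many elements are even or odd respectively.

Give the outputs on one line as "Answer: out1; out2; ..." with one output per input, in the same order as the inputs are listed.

1; 2; 2; 4; 5; 3

Execution, op by op:
  [9, -8, -35] -> [-8] -> 1
  [-48, 2, 35] -> [-48, 2] -> 2
  [20, 41, 7, 47, 16] -> [20, 16] -> 2
  [46, -46, -10, 35, 34, -31] -> [46, -46, -10, 34] -> 4
  [29, 37, -41, 22, -32, -24, -41, -46, -28] -> [22, -32, -24, -46, -28] -> 5
  [-47, 31, 28, 4, -50, -29] -> [28, 4, -50] -> 3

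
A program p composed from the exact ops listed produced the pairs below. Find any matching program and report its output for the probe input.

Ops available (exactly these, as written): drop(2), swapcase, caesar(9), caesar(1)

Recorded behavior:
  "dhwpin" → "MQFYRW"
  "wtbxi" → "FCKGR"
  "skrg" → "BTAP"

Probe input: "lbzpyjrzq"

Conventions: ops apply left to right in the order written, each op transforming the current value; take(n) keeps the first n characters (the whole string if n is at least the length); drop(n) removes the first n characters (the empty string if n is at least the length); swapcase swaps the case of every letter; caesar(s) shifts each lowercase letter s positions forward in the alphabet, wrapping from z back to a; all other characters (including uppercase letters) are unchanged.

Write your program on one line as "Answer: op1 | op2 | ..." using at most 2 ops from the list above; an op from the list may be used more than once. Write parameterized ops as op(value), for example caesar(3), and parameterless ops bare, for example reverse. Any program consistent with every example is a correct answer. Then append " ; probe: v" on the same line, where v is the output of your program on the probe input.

caesar(9) | swapcase ; probe: "UKIYHSAIZ"

Check, running the answer program on each example:
  "dhwpin" -> "mqfyrw" -> "MQFYRW"
  "wtbxi" -> "fckgr" -> "FCKGR"
  "skrg" -> "btap" -> "BTAP"
  probe: "lbzpyjrzq" -> "ukiyhsaiz" -> "UKIYHSAIZ"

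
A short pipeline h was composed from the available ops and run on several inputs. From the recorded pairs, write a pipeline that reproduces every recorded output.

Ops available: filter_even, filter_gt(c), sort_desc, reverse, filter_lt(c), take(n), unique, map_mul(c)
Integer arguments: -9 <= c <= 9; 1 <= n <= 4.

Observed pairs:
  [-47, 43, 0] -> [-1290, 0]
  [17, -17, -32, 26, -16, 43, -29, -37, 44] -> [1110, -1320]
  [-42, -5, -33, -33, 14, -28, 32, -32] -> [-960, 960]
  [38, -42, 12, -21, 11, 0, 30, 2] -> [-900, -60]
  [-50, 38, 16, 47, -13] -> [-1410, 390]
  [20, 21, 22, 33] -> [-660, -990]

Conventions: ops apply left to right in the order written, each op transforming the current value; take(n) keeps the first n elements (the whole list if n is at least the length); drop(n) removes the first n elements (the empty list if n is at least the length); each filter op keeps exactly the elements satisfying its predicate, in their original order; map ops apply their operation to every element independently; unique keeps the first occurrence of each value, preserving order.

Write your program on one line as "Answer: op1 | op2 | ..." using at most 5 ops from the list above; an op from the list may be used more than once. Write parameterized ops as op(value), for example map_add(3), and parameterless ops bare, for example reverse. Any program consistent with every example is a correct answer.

reverse | take(2) | map_mul(-6) | map_mul(5) | reverse

Check, running the answer program on each example:
  [-47, 43, 0] -> [0, 43, -47] -> [0, 43] -> [0, -258] -> [0, -1290] -> [-1290, 0]
  [17, -17, -32, 26, -16, 43, -29, -37, 44] -> [44, -37, -29, 43, -16, 26, -32, -17, 17] -> [44, -37] -> [-264, 222] -> [-1320, 1110] -> [1110, -1320]
  [-42, -5, -33, -33, 14, -28, 32, -32] -> [-32, 32, -28, 14, -33, -33, -5, -42] -> [-32, 32] -> [192, -192] -> [960, -960] -> [-960, 960]
  [38, -42, 12, -21, 11, 0, 30, 2] -> [2, 30, 0, 11, -21, 12, -42, 38] -> [2, 30] -> [-12, -180] -> [-60, -900] -> [-900, -60]
  [-50, 38, 16, 47, -13] -> [-13, 47, 16, 38, -50] -> [-13, 47] -> [78, -282] -> [390, -1410] -> [-1410, 390]
  [20, 21, 22, 33] -> [33, 22, 21, 20] -> [33, 22] -> [-198, -132] -> [-990, -660] -> [-660, -990]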